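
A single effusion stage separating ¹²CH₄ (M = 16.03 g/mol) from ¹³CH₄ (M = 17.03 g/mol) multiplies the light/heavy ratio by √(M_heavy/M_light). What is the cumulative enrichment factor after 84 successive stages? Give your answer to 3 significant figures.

The single-stage factor is √(M_heavy/M_light), so 84 stages give [√(17.03/16.03)]^84 = (17.03/16.03)^(84/2).
= 1.06238^42 = 12.7.

12.7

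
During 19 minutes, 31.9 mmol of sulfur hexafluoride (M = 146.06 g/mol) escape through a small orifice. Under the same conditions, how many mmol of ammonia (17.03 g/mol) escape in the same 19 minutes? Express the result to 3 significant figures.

93.4 mmol

From Graham's law, rate_NH₃/rate_SF₆ = √(M_SF₆/M_NH₃) = √(146.06/17.03) = √8.577 = 2.929.
So the amount for NH₃ is 31.9 × 2.929 = 93.4 mmol.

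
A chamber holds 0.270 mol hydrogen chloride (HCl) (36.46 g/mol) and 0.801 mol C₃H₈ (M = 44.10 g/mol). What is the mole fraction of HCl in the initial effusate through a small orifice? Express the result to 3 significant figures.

0.270

Each component's effusion rate ∝ (its partial pressure)·(1/√M) ∝ n_i/√M_i.
Mole fraction of HCl in the effusate = (n_HCl/√M_HCl) / (n_HCl/√M_HCl + n_C₃H₈/√M_C₃H₈)
= (0.270/√36.46) / (0.270/√36.46 + 0.801/√44.10) = 0.04472/(0.04472 + 0.1206) = 0.270.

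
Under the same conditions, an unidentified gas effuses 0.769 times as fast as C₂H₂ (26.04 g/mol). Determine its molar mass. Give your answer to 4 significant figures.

44.03 g/mol

Using Graham's law: rate_X/rate_C₂H₂ = √(M_C₂H₂/M_X).
0.769 = √(26.04/M_X)
M_X = 26.04 / 0.769² = 26.04 / 0.5914 = 44.03 g/mol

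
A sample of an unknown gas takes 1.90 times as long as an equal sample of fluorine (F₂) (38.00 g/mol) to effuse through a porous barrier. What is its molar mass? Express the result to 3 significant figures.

Using Graham's law: t_X/t_F₂ = √(M_X/M_F₂).
1.90 = √(M_X/38.00)
M_X = 38.00 × 1.90² = 38.00 × 3.610 = 137 g/mol

137 g/mol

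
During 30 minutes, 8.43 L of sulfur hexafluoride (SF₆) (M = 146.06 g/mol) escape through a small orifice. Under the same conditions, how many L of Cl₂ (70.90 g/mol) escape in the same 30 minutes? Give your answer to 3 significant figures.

Using Graham's law: rate_Cl₂/rate_SF₆ = √(M_SF₆/M_Cl₂) = √(146.06/70.90) = √2.060 = 1.435.
So the volume for Cl₂ is 8.43 × 1.435 = 12.1 L.

12.1 L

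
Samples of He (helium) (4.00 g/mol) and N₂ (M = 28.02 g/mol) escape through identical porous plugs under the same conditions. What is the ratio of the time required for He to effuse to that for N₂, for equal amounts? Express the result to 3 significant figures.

Using Graham's law: t_He/t_N₂ = √(M_He/M_N₂) = √(4.00/28.02) = √0.1428 = 0.378.

0.378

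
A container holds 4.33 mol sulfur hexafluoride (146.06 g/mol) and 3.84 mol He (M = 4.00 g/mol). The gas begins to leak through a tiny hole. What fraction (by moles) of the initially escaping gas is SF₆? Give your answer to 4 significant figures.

0.1573

Effusion rate of each component ∝ n_i/√M_i (partial pressure × 1/√M).
Mole fraction of SF₆ in the effusate = (n_SF₆/√M_SF₆) / (n_SF₆/√M_SF₆ + n_He/√M_He)
= (4.33/√146.06) / (4.33/√146.06 + 3.84/√4.00) = 0.3583/(0.3583 + 1.920) = 0.1573.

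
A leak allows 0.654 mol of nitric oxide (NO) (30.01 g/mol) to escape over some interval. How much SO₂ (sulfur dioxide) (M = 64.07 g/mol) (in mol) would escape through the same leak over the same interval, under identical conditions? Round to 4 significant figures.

Graham's law gives rate_SO₂/rate_NO = √(M_NO/M_SO₂) = √(30.01/64.07) = √0.4684 = 0.6844.
So the amount for SO₂ is 0.654 × 0.6844 = 0.4476 mol.

0.4476 mol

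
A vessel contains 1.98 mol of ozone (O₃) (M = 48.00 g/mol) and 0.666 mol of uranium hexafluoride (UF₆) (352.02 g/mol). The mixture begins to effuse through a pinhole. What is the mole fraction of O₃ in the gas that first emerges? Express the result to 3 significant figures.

0.890

Each component's effusion rate ∝ (its partial pressure)·(1/√M) ∝ n_i/√M_i.
Mole fraction of O₃ in the effusate = (n_O₃/√M_O₃) / (n_O₃/√M_O₃ + n_UF₆/√M_UF₆)
= (1.98/√48.00) / (1.98/√48.00 + 0.666/√352.02) = 0.2858/(0.2858 + 0.03550) = 0.890.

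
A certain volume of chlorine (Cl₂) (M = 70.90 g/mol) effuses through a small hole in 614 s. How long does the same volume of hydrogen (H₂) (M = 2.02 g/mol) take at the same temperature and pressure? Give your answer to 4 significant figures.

Using Graham's law: t_H₂/t_Cl₂ = √(M_H₂/M_Cl₂) = √(2.02/70.90) = √0.02849 = 0.1688.
So the time for H₂ is 614 × 0.1688 = 103.6 s.

103.6 s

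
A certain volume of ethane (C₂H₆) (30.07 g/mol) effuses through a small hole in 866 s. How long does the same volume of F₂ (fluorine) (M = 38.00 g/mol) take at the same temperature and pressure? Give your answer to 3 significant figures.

974 s

Using Graham's law: t_F₂/t_C₂H₆ = √(M_F₂/M_C₂H₆) = √(38.00/30.07) = √1.264 = 1.124.
So the time for F₂ is 866 × 1.124 = 974 s.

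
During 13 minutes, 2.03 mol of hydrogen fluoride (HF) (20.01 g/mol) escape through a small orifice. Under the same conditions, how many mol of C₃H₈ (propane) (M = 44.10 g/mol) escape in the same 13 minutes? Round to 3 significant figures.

1.37 mol

Graham's law gives rate_C₃H₈/rate_HF = √(M_HF/M_C₃H₈) = √(20.01/44.10) = √0.4537 = 0.6736.
So the amount for C₃H₈ is 2.03 × 0.6736 = 1.37 mol.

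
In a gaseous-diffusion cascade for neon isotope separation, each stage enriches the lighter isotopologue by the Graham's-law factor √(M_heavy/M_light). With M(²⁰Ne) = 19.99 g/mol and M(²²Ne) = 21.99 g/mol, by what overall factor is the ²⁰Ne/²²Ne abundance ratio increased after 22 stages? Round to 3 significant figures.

2.85

After 22 stages the ratio has grown by (√(21.99/19.99))^22 = (21.99/19.99)^(22/2).
= 1.10005^11 = 2.85.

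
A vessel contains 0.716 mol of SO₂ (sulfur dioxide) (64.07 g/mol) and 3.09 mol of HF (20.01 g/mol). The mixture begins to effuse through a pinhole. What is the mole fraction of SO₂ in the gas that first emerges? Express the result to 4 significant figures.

0.1146

The effusion rate of species i is ∝ p_i/√M_i ∝ n_i/√M_i.
x_SO₂(eff) = (n_SO₂/√M_SO₂) / (n_SO₂/√M_SO₂ + n_HF/√M_HF)
= (0.716/√64.07) / (0.716/√64.07 + 3.09/√20.01) = 0.08945/(0.08945 + 0.6908) = 0.1146.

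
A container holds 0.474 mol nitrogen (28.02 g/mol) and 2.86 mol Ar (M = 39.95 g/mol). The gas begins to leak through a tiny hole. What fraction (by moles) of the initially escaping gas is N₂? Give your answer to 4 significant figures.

Each component's effusion rate ∝ (its partial pressure)·(1/√M) ∝ n_i/√M_i.
So x_N₂ in the escaping gas = (n_N₂/√M_N₂) / Σ(n_i/√M_i)
= (0.474/√28.02) / (0.474/√28.02 + 2.86/√39.95) = 0.08955/(0.08955 + 0.4525) = 0.1652.

0.1652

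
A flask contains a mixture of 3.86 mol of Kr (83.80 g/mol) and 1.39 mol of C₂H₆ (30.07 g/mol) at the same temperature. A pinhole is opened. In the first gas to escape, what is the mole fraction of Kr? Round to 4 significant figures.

The effusion rate of species i is ∝ p_i/√M_i ∝ n_i/√M_i.
x_Kr(eff) = (n_Kr/√M_Kr) / (n_Kr/√M_Kr + n_C₂H₆/√M_C₂H₆)
= (3.86/√83.80) / (3.86/√83.80 + 1.39/√30.07) = 0.4217/(0.4217 + 0.2535) = 0.6246.

0.6246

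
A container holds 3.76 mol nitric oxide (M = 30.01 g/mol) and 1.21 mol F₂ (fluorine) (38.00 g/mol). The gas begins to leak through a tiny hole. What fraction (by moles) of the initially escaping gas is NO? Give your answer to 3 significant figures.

0.778

Each component's effusion rate ∝ (its partial pressure)·(1/√M) ∝ n_i/√M_i.
x_NO(eff) = (n_NO/√M_NO) / (n_NO/√M_NO + n_F₂/√M_F₂)
= (3.76/√30.01) / (3.76/√30.01 + 1.21/√38.00) = 0.6864/(0.6864 + 0.1963) = 0.778.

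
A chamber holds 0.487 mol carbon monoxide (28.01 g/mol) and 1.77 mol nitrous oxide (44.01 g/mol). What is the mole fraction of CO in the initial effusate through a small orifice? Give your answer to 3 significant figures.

Effusion rate of each component ∝ n_i/√M_i (partial pressure × 1/√M).
So x_CO in the escaping gas = (n_CO/√M_CO) / Σ(n_i/√M_i)
= (0.487/√28.01) / (0.487/√28.01 + 1.77/√44.01) = 0.09202/(0.09202 + 0.2668) = 0.256.

0.256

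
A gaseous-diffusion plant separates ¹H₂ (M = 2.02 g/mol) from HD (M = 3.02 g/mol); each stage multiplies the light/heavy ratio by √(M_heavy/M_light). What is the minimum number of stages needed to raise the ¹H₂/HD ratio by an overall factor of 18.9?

Per stage α = (3.02/2.02)^(1/2) = 1.49505^0.5, giving ln α = 0.2011.
Need α^N ≥ 18.9 ⇒ N ≥ ln(18.9) / ln α = 2.939 / 0.2011 = 14.62.
So at least 15 stages are needed.

15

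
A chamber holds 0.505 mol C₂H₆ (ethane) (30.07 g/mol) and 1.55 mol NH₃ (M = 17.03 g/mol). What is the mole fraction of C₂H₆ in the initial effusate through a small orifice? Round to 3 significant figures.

Rate_i ∝ x_i/√M_i (Graham's law weighted by mole fraction), so the effusate composition follows n_i/√M_i.
x_C₂H₆(eff) = (n_C₂H₆/√M_C₂H₆) / (n_C₂H₆/√M_C₂H₆ + n_NH₃/√M_NH₃)
= (0.505/√30.07) / (0.505/√30.07 + 1.55/√17.03) = 0.09209/(0.09209 + 0.3756) = 0.197.

0.197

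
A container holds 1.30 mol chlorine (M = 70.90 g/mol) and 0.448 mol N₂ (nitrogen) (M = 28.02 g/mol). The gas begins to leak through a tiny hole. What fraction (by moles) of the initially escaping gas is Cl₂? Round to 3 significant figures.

The effusion rate of species i is ∝ p_i/√M_i ∝ n_i/√M_i.
x_Cl₂(eff) = (n_Cl₂/√M_Cl₂) / (n_Cl₂/√M_Cl₂ + n_N₂/√M_N₂)
= (1.30/√70.90) / (1.30/√70.90 + 0.448/√28.02) = 0.1544/(0.1544 + 0.08463) = 0.646.

0.646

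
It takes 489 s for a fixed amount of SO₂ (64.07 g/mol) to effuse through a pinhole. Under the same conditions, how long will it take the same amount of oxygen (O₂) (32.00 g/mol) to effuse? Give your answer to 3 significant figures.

346 s

Since effusion rate ∝ 1/√M, t_O₂/t_SO₂ = √(M_O₂/M_SO₂) = √(32.00/64.07) = √0.4995 = 0.7067.
So the time for O₂ is 489 × 0.7067 = 346 s.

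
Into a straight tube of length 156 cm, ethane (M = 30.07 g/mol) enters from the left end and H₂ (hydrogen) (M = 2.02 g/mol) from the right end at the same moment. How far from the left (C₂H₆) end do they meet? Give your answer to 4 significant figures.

Distances travelled in equal time are proportional to diffusion rates, so d_C₂H₆/d_H₂ = √(M_H₂/M_C₂H₆) = √(2.02/30.07) = 0.2592.
With d_C₂H₆ + d_H₂ = 156 cm, d_H₂ = 156/(1 + 0.2592) = 123.9 cm.
d_C₂H₆ = 156 − 123.9 = 32.11 cm.

32.11 cm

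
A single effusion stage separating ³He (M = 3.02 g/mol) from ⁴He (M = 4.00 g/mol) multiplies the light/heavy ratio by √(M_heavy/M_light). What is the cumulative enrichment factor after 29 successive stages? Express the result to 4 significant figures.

58.85

After 29 stages the ratio has grown by (√(4.00/3.02))^29 = (4.00/3.02)^(29/2).
= 1.32450^(29/2) = 58.85.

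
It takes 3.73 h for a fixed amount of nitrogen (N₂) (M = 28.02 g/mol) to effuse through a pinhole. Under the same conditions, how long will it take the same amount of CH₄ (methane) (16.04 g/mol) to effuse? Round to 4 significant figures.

2.822 h

Since effusion rate ∝ 1/√M, t_CH₄/t_N₂ = √(M_CH₄/M_N₂) = √(16.04/28.02) = √0.5724 = 0.7566.
So the time for CH₄ is 3.73 × 0.7566 = 2.822 h.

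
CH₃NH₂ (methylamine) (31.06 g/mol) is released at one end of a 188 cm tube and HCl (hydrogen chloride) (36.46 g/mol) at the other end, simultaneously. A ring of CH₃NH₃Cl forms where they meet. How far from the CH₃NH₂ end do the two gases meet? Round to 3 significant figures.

Distances travelled in equal time are proportional to diffusion rates, so d_CH₃NH₂/d_HCl = √(M_HCl/M_CH₃NH₂) = √(36.46/31.06) = 1.083.
With d_CH₃NH₂ + d_HCl = 188 cm, d_HCl = 188/(1 + 1.083) = 90.24 cm.
d_CH₃NH₂ = 188 − 90.24 = 97.8 cm.

97.8 cm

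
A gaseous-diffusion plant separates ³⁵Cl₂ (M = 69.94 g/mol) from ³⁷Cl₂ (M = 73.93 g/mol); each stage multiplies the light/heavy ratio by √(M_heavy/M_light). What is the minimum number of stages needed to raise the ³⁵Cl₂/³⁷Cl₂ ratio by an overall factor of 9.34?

Per stage α = (73.93/69.94)^(1/2) = 1.05705^0.5, giving ln α = 0.02774.
Need α^N ≥ 9.34 ⇒ N ≥ ln(9.34) / ln α = 2.234 / 0.02774 = 80.54.
Rounding up, N = 81 stages.

81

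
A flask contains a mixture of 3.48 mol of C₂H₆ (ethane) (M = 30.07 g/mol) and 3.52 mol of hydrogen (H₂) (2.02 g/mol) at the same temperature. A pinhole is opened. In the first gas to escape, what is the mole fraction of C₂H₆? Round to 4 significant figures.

0.2040

The effusion rate of species i is ∝ p_i/√M_i ∝ n_i/√M_i.
So x_C₂H₆ in the escaping gas = (n_C₂H₆/√M_C₂H₆) / Σ(n_i/√M_i)
= (3.48/√30.07) / (3.48/√30.07 + 3.52/√2.02) = 0.6346/(0.6346 + 2.477) = 0.2040.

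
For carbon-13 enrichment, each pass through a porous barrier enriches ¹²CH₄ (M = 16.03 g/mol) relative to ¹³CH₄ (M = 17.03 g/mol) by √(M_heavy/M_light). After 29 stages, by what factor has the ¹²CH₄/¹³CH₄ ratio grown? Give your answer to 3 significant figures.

2.40

Overall factor = α^29 with α = √(17.03/16.03), i.e. (17.03/16.03)^(29/2).
= 1.06238^(29/2) = 2.40.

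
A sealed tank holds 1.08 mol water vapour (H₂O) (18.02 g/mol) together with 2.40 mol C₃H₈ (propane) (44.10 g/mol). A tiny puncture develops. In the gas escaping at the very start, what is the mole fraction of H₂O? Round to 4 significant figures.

0.4131

Effusion rate of each component ∝ n_i/√M_i (partial pressure × 1/√M).
x_H₂O(eff) = (n_H₂O/√M_H₂O) / (n_H₂O/√M_H₂O + n_C₃H₈/√M_C₃H₈)
= (1.08/√18.02) / (1.08/√18.02 + 2.40/√44.10) = 0.2544/(0.2544 + 0.3614) = 0.4131.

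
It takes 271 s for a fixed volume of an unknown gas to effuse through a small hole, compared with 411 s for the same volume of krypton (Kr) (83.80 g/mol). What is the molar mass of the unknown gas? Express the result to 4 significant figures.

36.43 g/mol

Graham's law gives t_X/t_Kr = √(M_X/M_Kr).
271/411 = 0.6594 = √(M_X/83.80)
M_X = 83.80 × 0.6594² = 83.80 × 0.4348 = 36.43 g/mol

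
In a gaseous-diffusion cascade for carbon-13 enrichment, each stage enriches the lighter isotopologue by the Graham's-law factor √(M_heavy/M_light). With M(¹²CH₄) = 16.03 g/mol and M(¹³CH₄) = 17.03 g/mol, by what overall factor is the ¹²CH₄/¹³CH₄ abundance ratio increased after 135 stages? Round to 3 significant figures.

59.4

Each stage multiplies the ratio by α = √(17.03/16.03), so after 135 stages the overall factor is α^135 = (17.03/16.03)^(135/2).
= 1.06238^(135/2) = 59.4.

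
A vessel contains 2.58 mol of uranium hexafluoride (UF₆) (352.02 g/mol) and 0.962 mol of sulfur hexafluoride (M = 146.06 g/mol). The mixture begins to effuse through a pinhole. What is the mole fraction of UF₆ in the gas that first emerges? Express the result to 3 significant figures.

0.633

The effusion rate of species i is ∝ p_i/√M_i ∝ n_i/√M_i.
So x_UF₆ in the escaping gas = (n_UF₆/√M_UF₆) / Σ(n_i/√M_i)
= (2.58/√352.02) / (2.58/√352.02 + 0.962/√146.06) = 0.1375/(0.1375 + 0.07960) = 0.633.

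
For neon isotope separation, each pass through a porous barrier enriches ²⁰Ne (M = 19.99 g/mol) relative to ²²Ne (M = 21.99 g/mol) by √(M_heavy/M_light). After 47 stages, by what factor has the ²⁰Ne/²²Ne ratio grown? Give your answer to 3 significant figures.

9.40

Each stage multiplies the ratio by α = √(21.99/19.99), so after 47 stages the overall factor is α^47 = (21.99/19.99)^(47/2).
= 1.10005^(47/2) = 9.40.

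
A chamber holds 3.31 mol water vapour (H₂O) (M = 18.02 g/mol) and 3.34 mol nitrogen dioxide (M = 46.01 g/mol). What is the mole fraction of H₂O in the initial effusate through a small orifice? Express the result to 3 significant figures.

Rate_i ∝ x_i/√M_i (Graham's law weighted by mole fraction), so the effusate composition follows n_i/√M_i.
So x_H₂O in the escaping gas = (n_H₂O/√M_H₂O) / Σ(n_i/√M_i)
= (3.31/√18.02) / (3.31/√18.02 + 3.34/√46.01) = 0.7797/(0.7797 + 0.4924) = 0.613.

0.613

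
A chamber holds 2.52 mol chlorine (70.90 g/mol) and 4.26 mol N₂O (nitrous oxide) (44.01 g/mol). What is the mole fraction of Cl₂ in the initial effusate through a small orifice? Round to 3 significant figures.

The effusion rate of species i is ∝ p_i/√M_i ∝ n_i/√M_i.
x_Cl₂(eff) = (n_Cl₂/√M_Cl₂) / (n_Cl₂/√M_Cl₂ + n_N₂O/√M_N₂O)
= (2.52/√70.90) / (2.52/√70.90 + 4.26/√44.01) = 0.2993/(0.2993 + 0.6421) = 0.318.

0.318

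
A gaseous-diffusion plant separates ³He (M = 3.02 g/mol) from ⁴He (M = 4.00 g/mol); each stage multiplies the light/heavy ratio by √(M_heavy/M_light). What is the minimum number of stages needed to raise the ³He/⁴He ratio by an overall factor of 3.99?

Per stage α = (4.00/3.02)^(1/2) = 1.32450^0.5, giving ln α = 0.1405.
Need α^N ≥ 3.99 ⇒ N ≥ ln(3.99) / ln α = 1.384 / 0.1405 = 9.85.
Minimum whole number of stages: N = 10.

10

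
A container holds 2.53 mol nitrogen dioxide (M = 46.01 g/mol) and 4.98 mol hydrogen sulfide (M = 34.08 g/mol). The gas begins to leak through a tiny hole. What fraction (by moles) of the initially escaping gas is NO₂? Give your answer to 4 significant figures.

The effusion rate of species i is ∝ p_i/√M_i ∝ n_i/√M_i.
x_NO₂(eff) = (n_NO₂/√M_NO₂) / (n_NO₂/√M_NO₂ + n_H₂S/√M_H₂S)
= (2.53/√46.01) / (2.53/√46.01 + 4.98/√34.08) = 0.3730/(0.3730 + 0.8531) = 0.3042.

0.3042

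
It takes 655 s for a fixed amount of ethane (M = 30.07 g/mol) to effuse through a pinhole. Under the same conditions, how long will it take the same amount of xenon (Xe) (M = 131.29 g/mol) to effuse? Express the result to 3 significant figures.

1370 s

Graham's law gives t_Xe/t_C₂H₆ = √(M_Xe/M_C₂H₆) = √(131.29/30.07) = √4.366 = 2.090.
So the time for Xe is 655 × 2.090 = 1370 s.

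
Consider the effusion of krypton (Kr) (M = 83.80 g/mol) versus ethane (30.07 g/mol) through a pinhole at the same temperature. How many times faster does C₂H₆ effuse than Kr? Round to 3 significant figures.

1.67

By Graham's law, rate_C₂H₆/rate_Kr = √(M_Kr/M_C₂H₆) = √(83.80/30.07) = √2.787 = 1.67.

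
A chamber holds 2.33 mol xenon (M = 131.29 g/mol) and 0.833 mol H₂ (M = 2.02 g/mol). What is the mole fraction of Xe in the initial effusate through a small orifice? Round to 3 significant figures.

0.258

Each component's effusion rate ∝ (its partial pressure)·(1/√M) ∝ n_i/√M_i.
x_Xe(eff) = (n_Xe/√M_Xe) / (n_Xe/√M_Xe + n_H₂/√M_H₂)
= (2.33/√131.29) / (2.33/√131.29 + 0.833/√2.02) = 0.2033/(0.2033 + 0.5861) = 0.258.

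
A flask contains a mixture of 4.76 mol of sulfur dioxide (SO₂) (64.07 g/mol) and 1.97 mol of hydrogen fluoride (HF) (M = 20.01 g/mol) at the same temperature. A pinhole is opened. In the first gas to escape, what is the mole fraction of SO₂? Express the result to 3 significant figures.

Rate_i ∝ x_i/√M_i (Graham's law weighted by mole fraction), so the effusate composition follows n_i/√M_i.
x_SO₂(eff) = (n_SO₂/√M_SO₂) / (n_SO₂/√M_SO₂ + n_HF/√M_HF)
= (4.76/√64.07) / (4.76/√64.07 + 1.97/√20.01) = 0.5947/(0.5947 + 0.4404) = 0.575.

0.575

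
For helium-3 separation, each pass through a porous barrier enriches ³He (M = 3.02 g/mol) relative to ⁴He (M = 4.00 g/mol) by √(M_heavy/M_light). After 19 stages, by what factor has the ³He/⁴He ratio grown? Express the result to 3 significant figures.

The single-stage factor is √(M_heavy/M_light), so 19 stages give [√(4.00/3.02)]^19 = (4.00/3.02)^(19/2).
= 1.32450^(19/2) = 14.4.

14.4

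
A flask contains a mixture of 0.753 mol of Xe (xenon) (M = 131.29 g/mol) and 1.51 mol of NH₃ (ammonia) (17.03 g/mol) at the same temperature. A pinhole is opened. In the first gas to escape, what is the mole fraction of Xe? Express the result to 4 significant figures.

0.1523

Rate_i ∝ x_i/√M_i (Graham's law weighted by mole fraction), so the effusate composition follows n_i/√M_i.
x_Xe(eff) = (n_Xe/√M_Xe) / (n_Xe/√M_Xe + n_NH₃/√M_NH₃)
= (0.753/√131.29) / (0.753/√131.29 + 1.51/√17.03) = 0.06572/(0.06572 + 0.3659) = 0.1523.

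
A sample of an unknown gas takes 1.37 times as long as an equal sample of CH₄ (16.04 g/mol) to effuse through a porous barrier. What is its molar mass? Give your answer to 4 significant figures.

30.11 g/mol

Since effusion rate ∝ 1/√M, t_X/t_CH₄ = √(M_X/M_CH₄).
1.37 = √(M_X/16.04)
M_X = 16.04 × 1.37² = 16.04 × 1.877 = 30.11 g/mol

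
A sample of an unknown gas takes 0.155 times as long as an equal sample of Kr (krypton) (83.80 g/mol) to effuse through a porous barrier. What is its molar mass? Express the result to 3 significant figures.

2.01 g/mol

Using Graham's law: t_X/t_Kr = √(M_X/M_Kr).
0.155 = √(M_X/83.80)
M_X = 83.80 × 0.155² = 83.80 × 0.02403 = 2.01 g/mol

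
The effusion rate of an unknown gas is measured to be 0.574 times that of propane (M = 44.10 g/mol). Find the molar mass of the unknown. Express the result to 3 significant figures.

Using Graham's law: rate_X/rate_C₃H₈ = √(M_C₃H₈/M_X).
0.574 = √(44.10/M_X)
M_X = 44.10 / 0.574² = 44.10 / 0.3295 = 134 g/mol

134 g/mol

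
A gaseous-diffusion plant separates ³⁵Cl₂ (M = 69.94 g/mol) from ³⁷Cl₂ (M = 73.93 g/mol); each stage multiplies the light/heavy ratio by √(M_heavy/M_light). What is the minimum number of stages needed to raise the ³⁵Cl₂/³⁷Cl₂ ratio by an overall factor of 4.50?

With α = √(73.93/69.94) per stage, ln α = ½ ln(1.05705) = 0.02774.
Need α^N ≥ 4.50 ⇒ N ≥ ln(4.50) / ln α = 1.504 / 0.02774 = 54.22.
Minimum whole number of stages: N = 55.

55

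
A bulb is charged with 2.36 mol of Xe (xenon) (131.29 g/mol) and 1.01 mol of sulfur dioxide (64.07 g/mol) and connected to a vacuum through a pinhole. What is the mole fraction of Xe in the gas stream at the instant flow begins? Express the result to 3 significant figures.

0.620

The effusion rate of species i is ∝ p_i/√M_i ∝ n_i/√M_i.
Mole fraction of Xe in the effusate = (n_Xe/√M_Xe) / (n_Xe/√M_Xe + n_SO₂/√M_SO₂)
= (2.36/√131.29) / (2.36/√131.29 + 1.01/√64.07) = 0.2060/(0.2060 + 0.1262) = 0.620.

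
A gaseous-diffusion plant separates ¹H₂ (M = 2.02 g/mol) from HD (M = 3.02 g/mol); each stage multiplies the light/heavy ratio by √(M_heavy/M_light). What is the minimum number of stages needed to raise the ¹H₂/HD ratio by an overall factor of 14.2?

14

With α = √(3.02/2.02) per stage, ln α = ½ ln(1.49505) = 0.2011.
Need α^N ≥ 14.2 ⇒ N ≥ ln(14.2) / ln α = 2.653 / 0.2011 = 13.19.
So at least 14 stages are needed.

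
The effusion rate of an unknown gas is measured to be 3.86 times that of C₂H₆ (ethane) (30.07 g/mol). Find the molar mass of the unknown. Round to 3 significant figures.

Graham's law gives rate_X/rate_C₂H₆ = √(M_C₂H₆/M_X).
3.86 = √(30.07/M_X)
M_X = 30.07 / 3.86² = 30.07 / 14.90 = 2.02 g/mol

2.02 g/mol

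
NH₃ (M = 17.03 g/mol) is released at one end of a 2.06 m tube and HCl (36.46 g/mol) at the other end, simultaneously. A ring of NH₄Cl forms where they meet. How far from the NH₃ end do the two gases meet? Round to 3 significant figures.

Distances travelled in equal time are proportional to diffusion rates, so d_NH₃/d_HCl = √(M_HCl/M_NH₃) = √(36.46/17.03) = 1.463.
With d_NH₃ + d_HCl = 2.06 m, d_HCl = 2.06/(1 + 1.463) = 0.8363 m.
d_NH₃ = 2.06 − 0.8363 = 1.22 m.

1.22 m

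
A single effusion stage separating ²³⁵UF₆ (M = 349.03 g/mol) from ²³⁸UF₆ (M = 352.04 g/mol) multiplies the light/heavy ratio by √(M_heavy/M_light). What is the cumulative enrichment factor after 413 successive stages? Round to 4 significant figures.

Overall factor = α^413 with α = √(352.04/349.03), i.e. (352.04/349.03)^(413/2).
= 1.00862^(413/2) = 5.890.

5.890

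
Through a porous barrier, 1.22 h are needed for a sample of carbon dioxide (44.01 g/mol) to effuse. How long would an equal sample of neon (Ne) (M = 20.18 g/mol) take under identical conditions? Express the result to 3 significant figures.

0.826 h

From Graham's law, t_Ne/t_CO₂ = √(M_Ne/M_CO₂) = √(20.18/44.01) = √0.4585 = 0.6772.
So the time for Ne is 1.22 × 0.6772 = 0.826 h.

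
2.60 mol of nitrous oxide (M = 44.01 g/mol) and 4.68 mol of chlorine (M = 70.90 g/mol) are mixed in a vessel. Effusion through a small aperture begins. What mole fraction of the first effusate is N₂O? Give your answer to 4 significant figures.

0.4135

Rate_i ∝ x_i/√M_i (Graham's law weighted by mole fraction), so the effusate composition follows n_i/√M_i.
So x_N₂O in the escaping gas = (n_N₂O/√M_N₂O) / Σ(n_i/√M_i)
= (2.60/√44.01) / (2.60/√44.01 + 4.68/√70.90) = 0.3919/(0.3919 + 0.5558) = 0.4135.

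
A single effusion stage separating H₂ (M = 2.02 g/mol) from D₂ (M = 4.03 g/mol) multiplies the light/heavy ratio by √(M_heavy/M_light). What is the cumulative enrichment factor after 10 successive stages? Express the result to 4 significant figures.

31.61

The single-stage factor is √(M_heavy/M_light), so 10 stages give [√(4.03/2.02)]^10 = (4.03/2.02)^(10/2).
= 1.99505^5 = 31.61.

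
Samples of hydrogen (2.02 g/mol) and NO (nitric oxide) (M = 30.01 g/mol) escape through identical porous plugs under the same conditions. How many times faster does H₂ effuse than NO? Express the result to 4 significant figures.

By Graham's law, rate_H₂/rate_NO = √(M_NO/M_H₂) = √(30.01/2.02) = √14.86 = 3.854.

3.854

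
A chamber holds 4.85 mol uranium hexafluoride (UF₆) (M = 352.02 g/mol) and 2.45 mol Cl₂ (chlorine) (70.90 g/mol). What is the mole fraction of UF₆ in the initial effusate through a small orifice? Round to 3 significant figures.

Effusion rate of each component ∝ n_i/√M_i (partial pressure × 1/√M).
So x_UF₆ in the escaping gas = (n_UF₆/√M_UF₆) / Σ(n_i/√M_i)
= (4.85/√352.02) / (4.85/√352.02 + 2.45/√70.90) = 0.2585/(0.2585 + 0.2910) = 0.470.

0.470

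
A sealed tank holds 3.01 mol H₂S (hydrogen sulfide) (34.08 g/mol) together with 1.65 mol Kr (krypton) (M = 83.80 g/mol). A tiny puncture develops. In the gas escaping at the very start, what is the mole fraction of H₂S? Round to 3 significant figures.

Rate_i ∝ x_i/√M_i (Graham's law weighted by mole fraction), so the effusate composition follows n_i/√M_i.
x_H₂S(eff) = (n_H₂S/√M_H₂S) / (n_H₂S/√M_H₂S + n_Kr/√M_Kr)
= (3.01/√34.08) / (3.01/√34.08 + 1.65/√83.80) = 0.5156/(0.5156 + 0.1802) = 0.741.

0.741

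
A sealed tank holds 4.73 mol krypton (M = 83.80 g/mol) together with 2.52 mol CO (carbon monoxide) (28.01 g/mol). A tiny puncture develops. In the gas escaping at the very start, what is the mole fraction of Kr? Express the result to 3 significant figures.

0.520

Effusion rate of each component ∝ n_i/√M_i (partial pressure × 1/√M).
Mole fraction of Kr in the effusate = (n_Kr/√M_Kr) / (n_Kr/√M_Kr + n_CO/√M_CO)
= (4.73/√83.80) / (4.73/√83.80 + 2.52/√28.01) = 0.5167/(0.5167 + 0.4762) = 0.520.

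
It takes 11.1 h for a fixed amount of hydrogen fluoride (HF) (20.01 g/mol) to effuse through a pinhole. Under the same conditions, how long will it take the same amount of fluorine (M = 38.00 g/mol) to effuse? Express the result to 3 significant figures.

Since effusion rate ∝ 1/√M, t_F₂/t_HF = √(M_F₂/M_HF) = √(38.00/20.01) = √1.899 = 1.378.
So the time for F₂ is 11.1 × 1.378 = 15.3 h.

15.3 h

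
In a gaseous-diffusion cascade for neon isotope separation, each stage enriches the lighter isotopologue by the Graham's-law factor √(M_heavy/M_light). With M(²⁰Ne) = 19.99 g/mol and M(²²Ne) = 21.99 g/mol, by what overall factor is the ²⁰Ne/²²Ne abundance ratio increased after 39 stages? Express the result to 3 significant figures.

6.42

The single-stage factor is √(M_heavy/M_light), so 39 stages give [√(21.99/19.99)]^39 = (21.99/19.99)^(39/2).
= 1.10005^(39/2) = 6.42.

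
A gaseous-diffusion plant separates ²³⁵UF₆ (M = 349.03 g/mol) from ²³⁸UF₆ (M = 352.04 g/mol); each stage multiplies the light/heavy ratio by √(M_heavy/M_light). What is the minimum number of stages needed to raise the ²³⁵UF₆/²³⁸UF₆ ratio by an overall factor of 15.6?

Single-stage factor α = √(352.04/349.03), so ln α = ½ ln(1.00862) = 0.004293.
Need α^N ≥ 15.6 ⇒ N ≥ ln(15.6) / ln α = 2.747 / 0.004293 = 639.87.
Minimum whole number of stages: N = 640.

640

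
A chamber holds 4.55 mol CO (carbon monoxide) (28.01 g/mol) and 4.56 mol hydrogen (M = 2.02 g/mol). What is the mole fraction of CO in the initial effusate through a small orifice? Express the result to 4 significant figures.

Effusion rate of each component ∝ n_i/√M_i (partial pressure × 1/√M).
So x_CO in the escaping gas = (n_CO/√M_CO) / Σ(n_i/√M_i)
= (4.55/√28.01) / (4.55/√28.01 + 4.56/√2.02) = 0.8597/(0.8597 + 3.208) = 0.2113.

0.2113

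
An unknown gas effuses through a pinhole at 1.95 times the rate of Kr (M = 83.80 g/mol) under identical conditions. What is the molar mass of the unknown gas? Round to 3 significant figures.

From Graham's law, rate_X/rate_Kr = √(M_Kr/M_X).
1.95 = √(83.80/M_X)
M_X = 83.80 / 1.95² = 83.80 / 3.802 = 22.0 g/mol

22.0 g/mol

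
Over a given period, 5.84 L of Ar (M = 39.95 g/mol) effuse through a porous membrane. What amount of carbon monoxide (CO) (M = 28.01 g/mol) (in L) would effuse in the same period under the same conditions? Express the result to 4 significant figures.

By Graham's law, rate_CO/rate_Ar = √(M_Ar/M_CO) = √(39.95/28.01) = √1.426 = 1.194.
So the volume for CO is 5.84 × 1.194 = 6.975 L.

6.975 L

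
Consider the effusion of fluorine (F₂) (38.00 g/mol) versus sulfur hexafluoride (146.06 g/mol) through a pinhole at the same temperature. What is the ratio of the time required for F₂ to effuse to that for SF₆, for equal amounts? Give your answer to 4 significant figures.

0.5101

Using Graham's law: t_F₂/t_SF₆ = √(M_F₂/M_SF₆) = √(38.00/146.06) = √0.2602 = 0.5101.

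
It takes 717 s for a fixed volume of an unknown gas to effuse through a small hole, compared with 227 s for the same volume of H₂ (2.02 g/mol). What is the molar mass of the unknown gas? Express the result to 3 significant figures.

By Graham's law, t_X/t_H₂ = √(M_X/M_H₂).
717/227 = 3.159 = √(M_X/2.02)
M_X = 2.02 × 3.159² = 2.02 × 9.977 = 20.2 g/mol

20.2 g/mol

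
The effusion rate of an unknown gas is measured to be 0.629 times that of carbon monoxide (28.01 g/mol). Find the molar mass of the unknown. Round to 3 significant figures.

70.8 g/mol

By Graham's law, rate_X/rate_CO = √(M_CO/M_X).
0.629 = √(28.01/M_X)
M_X = 28.01 / 0.629² = 28.01 / 0.3956 = 70.8 g/mol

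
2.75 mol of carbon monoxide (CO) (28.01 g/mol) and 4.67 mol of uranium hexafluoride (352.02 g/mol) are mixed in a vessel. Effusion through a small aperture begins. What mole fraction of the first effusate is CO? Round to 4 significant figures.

Rate_i ∝ x_i/√M_i (Graham's law weighted by mole fraction), so the effusate composition follows n_i/√M_i.
Mole fraction of CO in the effusate = (n_CO/√M_CO) / (n_CO/√M_CO + n_UF₆/√M_UF₆)
= (2.75/√28.01) / (2.75/√28.01 + 4.67/√352.02) = 0.5196/(0.5196 + 0.2489) = 0.6761.

0.6761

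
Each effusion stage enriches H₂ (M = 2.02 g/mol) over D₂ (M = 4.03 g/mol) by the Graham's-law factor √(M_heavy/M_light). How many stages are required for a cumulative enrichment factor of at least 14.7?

Single-stage factor α = √(4.03/2.02), so ln α = ½ ln(1.99505) = 0.3453.
Need α^N ≥ 14.7 ⇒ N ≥ ln(14.7) / ln α = 2.688 / 0.3453 = 7.78.
Rounding up, N = 8 stages.

8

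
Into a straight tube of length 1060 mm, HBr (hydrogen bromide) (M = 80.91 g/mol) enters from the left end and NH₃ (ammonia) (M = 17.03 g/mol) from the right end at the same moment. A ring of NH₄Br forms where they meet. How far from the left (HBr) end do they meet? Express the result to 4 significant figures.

Distances travelled in equal time are proportional to diffusion rates, so d_HBr/d_NH₃ = √(M_NH₃/M_HBr) = √(17.03/80.91) = 0.4588.
With d_HBr + d_NH₃ = 1060 mm, d_NH₃ = 1060/(1 + 0.4588) = 726.6 mm.
d_HBr = 1060 − 726.6 = 333.4 mm.

333.4 mm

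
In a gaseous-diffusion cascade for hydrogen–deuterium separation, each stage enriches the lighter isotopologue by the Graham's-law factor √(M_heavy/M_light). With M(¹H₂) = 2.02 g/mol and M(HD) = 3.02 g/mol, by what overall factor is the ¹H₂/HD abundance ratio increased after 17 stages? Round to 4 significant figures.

Overall factor = α^17 with α = √(3.02/2.02), i.e. (3.02/2.02)^(17/2).
= 1.49505^(17/2) = 30.52.

30.52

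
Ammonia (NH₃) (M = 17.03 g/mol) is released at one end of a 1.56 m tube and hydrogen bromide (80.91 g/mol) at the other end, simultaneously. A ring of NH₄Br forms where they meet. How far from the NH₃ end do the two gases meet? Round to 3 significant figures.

1.07 m

Graham's law gives d_NH₃/d_HBr = rate_NH₃/rate_HBr = √(M_HBr/M_NH₃) = √(80.91/17.03) = 2.180.
With d_NH₃ + d_HBr = 1.56 m, d_HBr = 1.56/(1 + 2.180) = 0.4906 m.
d_NH₃ = 1.56 − 0.4906 = 1.07 m.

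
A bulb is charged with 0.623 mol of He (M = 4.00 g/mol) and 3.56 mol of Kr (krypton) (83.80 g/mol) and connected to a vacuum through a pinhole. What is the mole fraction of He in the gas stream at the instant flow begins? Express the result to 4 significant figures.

Rate_i ∝ x_i/√M_i (Graham's law weighted by mole fraction), so the effusate composition follows n_i/√M_i.
x_He(eff) = (n_He/√M_He) / (n_He/√M_He + n_Kr/√M_Kr)
= (0.623/√4.00) / (0.623/√4.00 + 3.56/√83.80) = 0.3115/(0.3115 + 0.3889) = 0.4448.

0.4448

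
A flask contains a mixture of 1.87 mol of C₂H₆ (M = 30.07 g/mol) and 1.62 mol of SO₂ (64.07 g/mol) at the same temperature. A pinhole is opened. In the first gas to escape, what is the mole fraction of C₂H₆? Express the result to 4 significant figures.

0.6276

Effusion rate of each component ∝ n_i/√M_i (partial pressure × 1/√M).
x_C₂H₆(eff) = (n_C₂H₆/√M_C₂H₆) / (n_C₂H₆/√M_C₂H₆ + n_SO₂/√M_SO₂)
= (1.87/√30.07) / (1.87/√30.07 + 1.62/√64.07) = 0.3410/(0.3410 + 0.2024) = 0.6276.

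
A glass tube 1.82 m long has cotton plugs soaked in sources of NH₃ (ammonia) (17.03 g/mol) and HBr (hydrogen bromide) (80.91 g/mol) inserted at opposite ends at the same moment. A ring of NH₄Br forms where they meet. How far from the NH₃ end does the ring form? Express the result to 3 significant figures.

Distances travelled in equal time are proportional to diffusion rates, so d_NH₃/d_HBr = √(M_HBr/M_NH₃) = √(80.91/17.03) = 2.180.
With d_NH₃ + d_HBr = 1.82 m, d_HBr = 1.82/(1 + 2.180) = 0.5724 m.
d_NH₃ = 1.82 − 0.5724 = 1.25 m.

1.25 m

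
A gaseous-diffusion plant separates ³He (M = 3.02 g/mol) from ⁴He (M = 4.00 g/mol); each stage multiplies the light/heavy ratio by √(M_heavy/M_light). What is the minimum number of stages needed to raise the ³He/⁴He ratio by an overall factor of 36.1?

26

Per stage α = (4.00/3.02)^(1/2) = 1.32450^0.5, giving ln α = 0.1405.
Need α^N ≥ 36.1 ⇒ N ≥ ln(36.1) / ln α = 3.586 / 0.1405 = 25.52.
Rounding up, N = 26 stages.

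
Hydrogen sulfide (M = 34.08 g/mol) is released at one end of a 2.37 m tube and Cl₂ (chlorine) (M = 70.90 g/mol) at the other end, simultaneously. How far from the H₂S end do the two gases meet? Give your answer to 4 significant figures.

In equal time, each gas travels a distance ∝ its rate ∝ 1/√M, so d_H₂S/d_Cl₂ = √(M_Cl₂/M_H₂S) = √(70.90/34.08) = 1.442.
With d_H₂S + d_Cl₂ = 2.37 m, d_Cl₂ = 2.37/(1 + 1.442) = 0.9704 m.
d_H₂S = 2.37 − 0.9704 = 1.400 m.

1.400 m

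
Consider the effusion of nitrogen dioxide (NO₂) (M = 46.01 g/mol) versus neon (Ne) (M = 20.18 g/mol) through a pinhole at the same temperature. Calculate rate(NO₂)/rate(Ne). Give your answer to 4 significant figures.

0.6623

Graham's law gives rate_NO₂/rate_Ne = √(M_Ne/M_NO₂) = √(20.18/46.01) = √0.4386 = 0.6623.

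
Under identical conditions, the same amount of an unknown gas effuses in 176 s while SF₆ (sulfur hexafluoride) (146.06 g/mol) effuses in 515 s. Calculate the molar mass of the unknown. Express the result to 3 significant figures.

17.1 g/mol

By Graham's law, t_X/t_SF₆ = √(M_X/M_SF₆).
176/515 = 0.3417 = √(M_X/146.06)
M_X = 146.06 × 0.3417² = 146.06 × 0.1168 = 17.1 g/mol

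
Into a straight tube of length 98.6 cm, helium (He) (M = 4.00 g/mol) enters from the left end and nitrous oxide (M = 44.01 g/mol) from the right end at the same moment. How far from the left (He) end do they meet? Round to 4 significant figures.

75.76 cm

The fronts meet when d_He + d_N₂O = L with d_He/d_N₂O = √(M_N₂O/M_He) (Graham's law). Here √(M_N₂O/M_He) = √(44.01/4.00) = 3.317.
With d_He + d_N₂O = 98.6 cm, d_N₂O = 98.6/(1 + 3.317) = 22.84 cm.
d_He = 98.6 − 22.84 = 75.76 cm.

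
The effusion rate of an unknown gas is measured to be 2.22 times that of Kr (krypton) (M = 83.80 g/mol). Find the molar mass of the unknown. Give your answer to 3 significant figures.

From Graham's law, rate_X/rate_Kr = √(M_Kr/M_X).
2.22 = √(83.80/M_X)
M_X = 83.80 / 2.22² = 83.80 / 4.928 = 17.0 g/mol

17.0 g/mol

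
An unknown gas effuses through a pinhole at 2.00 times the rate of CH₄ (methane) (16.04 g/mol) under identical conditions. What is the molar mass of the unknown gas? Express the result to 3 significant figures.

From Graham's law, rate_X/rate_CH₄ = √(M_CH₄/M_X).
2.00 = √(16.04/M_X)
M_X = 16.04 / 2.00² = 16.04 / 4.000 = 4.01 g/mol

4.01 g/mol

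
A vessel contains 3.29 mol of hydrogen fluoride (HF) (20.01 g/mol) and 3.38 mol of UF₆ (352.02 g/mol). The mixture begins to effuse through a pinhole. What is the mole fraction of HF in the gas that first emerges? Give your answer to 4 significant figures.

0.8033

Effusion rate of each component ∝ n_i/√M_i (partial pressure × 1/√M).
So x_HF in the escaping gas = (n_HF/√M_HF) / Σ(n_i/√M_i)
= (3.29/√20.01) / (3.29/√20.01 + 3.38/√352.02) = 0.7355/(0.7355 + 0.1801) = 0.8033.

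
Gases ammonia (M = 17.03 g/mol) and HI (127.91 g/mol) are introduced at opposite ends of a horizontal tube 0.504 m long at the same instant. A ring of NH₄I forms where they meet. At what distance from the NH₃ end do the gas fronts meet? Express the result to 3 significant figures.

0.369 m

The fronts meet when d_NH₃ + d_HI = L with d_NH₃/d_HI = √(M_HI/M_NH₃) (Graham's law). Here √(M_HI/M_NH₃) = √(127.91/17.03) = 2.741.
With d_NH₃ + d_HI = 0.504 m, d_HI = 0.504/(1 + 2.741) = 0.1347 m.
d_NH₃ = 0.504 − 0.1347 = 0.369 m.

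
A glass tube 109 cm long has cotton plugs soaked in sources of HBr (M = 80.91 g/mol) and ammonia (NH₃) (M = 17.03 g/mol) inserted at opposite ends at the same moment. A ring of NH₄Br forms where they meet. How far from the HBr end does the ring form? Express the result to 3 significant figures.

34.3 cm

Distances travelled in equal time are proportional to diffusion rates, so d_HBr/d_NH₃ = √(M_NH₃/M_HBr) = √(17.03/80.91) = 0.4588.
With d_HBr + d_NH₃ = 109 cm, d_NH₃ = 109/(1 + 0.4588) = 74.72 cm.
d_HBr = 109 − 74.72 = 34.3 cm.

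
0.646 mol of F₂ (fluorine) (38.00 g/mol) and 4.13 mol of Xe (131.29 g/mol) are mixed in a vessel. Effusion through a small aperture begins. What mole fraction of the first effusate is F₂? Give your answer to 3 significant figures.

Each component's effusion rate ∝ (its partial pressure)·(1/√M) ∝ n_i/√M_i.
So x_F₂ in the escaping gas = (n_F₂/√M_F₂) / Σ(n_i/√M_i)
= (0.646/√38.00) / (0.646/√38.00 + 4.13/√131.29) = 0.1048/(0.1048 + 0.3604) = 0.225.

0.225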